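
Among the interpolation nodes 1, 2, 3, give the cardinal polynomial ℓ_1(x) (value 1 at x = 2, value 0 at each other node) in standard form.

ℓ_1(x) = (x - 1)(x - 3) / [(1)·(-1)]
       = (x^2 - 4x + 3) / (-1)

ℓ_1(x) = -x^2 + 4x - 3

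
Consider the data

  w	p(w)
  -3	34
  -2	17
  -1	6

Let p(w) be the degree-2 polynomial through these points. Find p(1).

2

Using Newton's divided-difference form:
p[-3,-2] = (17 - 34) / (-2 - (-3)) = -17
p[-2,-1] = (6 - 17) / (-1 - (-2)) = -11
p[-3,-2,-1] = (-11 - (-17)) / (-1 - (-3)) = 3
p(1) = 34 + (-17)·(4) + 3·(4)·(3) = 2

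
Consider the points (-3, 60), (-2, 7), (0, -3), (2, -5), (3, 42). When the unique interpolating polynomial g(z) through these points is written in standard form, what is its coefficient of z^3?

Build the Lagrange basis polynomials:
L_0(z) = (z + 2)z(z - 2)(z - 3) / [90] = (1/90)z^4 - (1/30)z^3 - (2/45)z^2 + (2/15)z
L_1(z) = (z + 3)z(z - 2)(z - 3) / [-40] = -(1/40)z^4 + (1/20)z^3 + (9/40)z^2 - (9/20)z
L_2(z) = (z + 3)(z + 2)(z - 2)(z - 3) / [36] = (1/36)z^4 - (13/36)z^2 + 1
L_3(z) = (z + 3)(z + 2)z(z - 3) / [-40] = -(1/40)z^4 - (1/20)z^3 + (9/40)z^2 + (9/20)z
L_4(z) = (z + 3)(z + 2)z(z - 2) / [90] = (1/90)z^4 + (1/30)z^3 - (2/45)z^2 - (2/15)z
g(z) = 60·L_0 + 7·L_1 + (-3)·L_2 + (-5)·L_3 + 42·L_4
Only the coefficient of z^3 is needed; take it from each L_i and combine:
60·(-1/30) + 7·(1/20) + (-3)·(0) + (-5)·(-1/20) + 42·(1/30) = 0

0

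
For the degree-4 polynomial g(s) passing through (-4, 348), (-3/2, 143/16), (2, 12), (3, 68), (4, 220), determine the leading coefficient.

Build the Lagrange basis polynomials:
L_0(s) = (s + 3/2)(s - 2)(s - 3)(s - 4) / [840] = (1/840)s^4 - (1/112)s^3 + (5/336)s^2 + (1/56)s - 3/70
L_1(s) = (s + 4)(s - 2)(s - 3)(s - 4) / [-3465/16] = -(16/3465)s^4 + (16/693)s^3 + (32/693)s^2 - (256/693)s + 512/1155
L_2(s) = (s + 4)(s + 3/2)(s - 3)(s - 4) / [42] = (1/42)s^4 - (1/28)s^3 - (41/84)s^2 + (4/7)s + 12/7
L_3(s) = (s + 4)(s + 3/2)(s - 2)(s - 4) / [-63/2] = -(2/63)s^4 + (1/63)s^3 + (38/63)s^2 - (16/63)s - 32/21
L_4(s) = (s + 4)(s + 3/2)(s - 2)(s - 3) / [88] = (1/88)s^4 + (1/176)s^3 - (31/176)s^2 + (3/88)s + 9/22
g(s) = 348·L_0 + (143/16)·L_1 + 12·L_2 + 68·L_3 + 220·L_4
Only the coefficient of s^4 is needed; take it from each L_i and combine:
348·(1/840) + (143/16)·(-16/3465) + 12·(1/42) + 68·(-2/63) + 220·(1/88) = 1

1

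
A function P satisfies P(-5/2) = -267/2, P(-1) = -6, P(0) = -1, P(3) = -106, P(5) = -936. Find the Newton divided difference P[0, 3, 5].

-76

P[0,3] = (-106 - (-1)) / (3 - 0) = -35
P[3,5] = (-936 - (-106)) / (5 - 3) = -415
P[0,3,5] = (-415 - (-35)) / (5 - 0) = -76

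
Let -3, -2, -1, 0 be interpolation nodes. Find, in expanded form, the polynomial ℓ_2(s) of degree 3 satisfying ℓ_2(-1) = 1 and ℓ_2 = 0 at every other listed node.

ℓ_2(s) = (s + 3)(s + 2)s / [(2)·(1)·(-1)]
       = (s^3 + 5s^2 + 6s) / (-2)

ℓ_2(s) = -(1/2)s^3 - (5/2)s^2 - 3s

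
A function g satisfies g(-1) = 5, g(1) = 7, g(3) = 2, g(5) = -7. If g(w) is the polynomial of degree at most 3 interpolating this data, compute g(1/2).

Evaluate each Lagrange basis at w = 1/2:
L_0(1/2) = (-1/2)·(-5/2)·(-9/2)/[(-2)·(-4)·(-6)] = 15/128
L_1(1/2) = (3/2)·(-5/2)·(-9/2)/[(2)·(-2)·(-4)] = 135/128
L_2(1/2) = (3/2)·(-1/2)·(-9/2)/[(4)·(2)·(-2)] = -27/128
L_3(1/2) = (3/2)·(-1/2)·(-5/2)/[(6)·(4)·(2)] = 5/128
Sum: 5·(15/128) + 7·(135/128) + 2·(-27/128) + (-7)·(5/128) = 931/128

931/128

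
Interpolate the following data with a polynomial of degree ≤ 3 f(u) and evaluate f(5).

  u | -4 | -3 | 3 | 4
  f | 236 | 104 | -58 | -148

Evaluate each Lagrange basis at u = 5:
L_0(5) = (8)·(2)·(1)/[(-1)·(-7)·(-8)] = -2/7
L_1(5) = (9)·(2)·(1)/[(1)·(-6)·(-7)] = 3/7
L_2(5) = (9)·(8)·(1)/[(7)·(6)·(-1)] = -12/7
L_3(5) = (9)·(8)·(2)/[(8)·(7)·(1)] = 18/7
Sum: 236·(-2/7) + 104·(3/7) + (-58)·(-12/7) + (-148)·(18/7) = -304

-304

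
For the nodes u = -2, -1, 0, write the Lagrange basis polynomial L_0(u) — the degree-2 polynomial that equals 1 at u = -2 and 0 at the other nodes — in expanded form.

L_0(u) = (u + 1)u / [(-1)·(-2)]
       = (u^2 + u) / (2)

L_0(u) = (1/2)u^2 + (1/2)u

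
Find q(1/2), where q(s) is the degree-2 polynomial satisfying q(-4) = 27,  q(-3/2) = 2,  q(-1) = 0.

0

Using Newton's divided-difference form:
q[-4,-3/2] = (2 - 27) / (-3/2 - (-4)) = -10
q[-3/2,-1] = (0 - 2) / (-1 - (-3/2)) = -4
q[-4,-3/2,-1] = (-4 - (-10)) / (-1 - (-4)) = 2
q(1/2) = 27 + (-10)·(9/2) + 2·(9/2)·(2) = 0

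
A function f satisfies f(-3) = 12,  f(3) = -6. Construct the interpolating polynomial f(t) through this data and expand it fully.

Build the Lagrange basis polynomials:
L_0(t) = (t - 3) / [-6] = -(1/6)t + 1/2
L_1(t) = (t + 3) / [6] = (1/6)t + 1/2
f(t) = 12·L_0 + (-6)·L_1
  12·L_0(t) = -2t + 6
  (-6)·L_1(t) = -t - 3
Adding term by term: -3t + 3

f(t) = -3t + 3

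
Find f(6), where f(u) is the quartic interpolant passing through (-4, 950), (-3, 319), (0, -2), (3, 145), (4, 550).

3190

Using Newton's divided-difference form:
f[-4,-3] = (319 - 950) / (-3 - (-4)) = -631
f[-3,0] = (-2 - 319) / (0 - (-3)) = -107
f[0,3] = (145 - (-2)) / (3 - 0) = 49
f[3,4] = (550 - 145) / (4 - 3) = 405
f[-4,-3,0] = (-107 - (-631)) / (0 - (-4)) = 131
f[-3,0,3] = (49 - (-107)) / (3 - (-3)) = 26
f[0,3,4] = (405 - 49) / (4 - 0) = 89
f[-4,-3,0,3] = (26 - 131) / (3 - (-4)) = -15
f[-3,0,3,4] = (89 - 26) / (4 - (-3)) = 9
f[-4,-3,0,3,4] = (9 - (-15)) / (4 - (-4)) = 3
f(6) = 950 + (-631)·(10) + 131·(10)·(9) + (-15)·(10)·(9)·(6) + 3·(10)·(9)·(6)·(3) = 3190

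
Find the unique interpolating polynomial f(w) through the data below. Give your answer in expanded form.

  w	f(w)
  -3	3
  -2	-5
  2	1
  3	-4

Build the Lagrange basis polynomials:
L_0(w) = (w + 2)(w - 2)(w - 3) / [-30] = -(1/30)w^3 + (1/10)w^2 + (2/15)w - 2/5
L_1(w) = (w + 3)(w - 2)(w - 3) / [20] = (1/20)w^3 - (1/10)w^2 - (9/20)w + 9/10
L_2(w) = (w + 3)(w + 2)(w - 3) / [-20] = -(1/20)w^3 - (1/10)w^2 + (9/20)w + 9/10
L_3(w) = (w + 3)(w + 2)(w - 2) / [30] = (1/30)w^3 + (1/10)w^2 - (2/15)w - 2/5
f(w) = 3·L_0 + (-5)·L_1 + 1·L_2 + (-4)·L_3
  3·L_0(w) = -(1/10)w^3 + (3/10)w^2 + (2/5)w - 6/5
  (-5)·L_1(w) = -(1/4)w^3 + (1/2)w^2 + (9/4)w - 9/2
  1·L_2(w) = -(1/20)w^3 - (1/10)w^2 + (9/20)w + 9/10
  (-4)·L_3(w) = -(2/15)w^3 - (2/5)w^2 + (8/15)w + 8/5
Adding term by term: -(8/15)w^3 + (3/10)w^2 + (109/30)w - 16/5

f(w) = -(8/15)w^3 + (3/10)w^2 + (109/30)w - 16/5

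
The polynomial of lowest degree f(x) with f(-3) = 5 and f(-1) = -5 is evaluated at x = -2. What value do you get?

Evaluate each Lagrange basis at x = -2:
L_0(-2) = (-1)/[(-2)] = 1/2
L_1(-2) = (1)/[(2)] = 1/2
Sum: 5·(1/2) + (-5)·(1/2) = 0

0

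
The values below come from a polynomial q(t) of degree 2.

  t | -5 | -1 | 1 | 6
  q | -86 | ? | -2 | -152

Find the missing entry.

2

The 3 known values determine q uniquely (degree ≤ 2).
L_0(-1) = (-2)·(-7)/[(-6)·(-11)] = 7/33
L_1(-1) = (4)·(-7)/[(6)·(-5)] = 14/15
L_2(-1) = (4)·(-2)/[(11)·(5)] = -8/55
Sum: (-86)·(7/33) + (-2)·(14/15) + (-152)·(-8/55) = 2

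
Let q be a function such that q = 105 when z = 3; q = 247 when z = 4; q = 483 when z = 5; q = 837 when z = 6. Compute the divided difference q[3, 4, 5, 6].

q[3,4] = (247 - 105) / (4 - 3) = 142
q[4,5] = (483 - 247) / (5 - 4) = 236
q[5,6] = (837 - 483) / (6 - 5) = 354
q[3,4,5] = (236 - 142) / (5 - 3) = 47
q[4,5,6] = (354 - 236) / (6 - 4) = 59
q[3,4,5,6] = (59 - 47) / (6 - 3) = 4

4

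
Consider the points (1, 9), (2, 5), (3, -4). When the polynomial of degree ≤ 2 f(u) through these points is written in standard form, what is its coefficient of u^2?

-5/2

Build the Lagrange basis polynomials:
L_0(u) = (u - 2)(u - 3) / [2] = (1/2)u^2 - (5/2)u + 3
L_1(u) = (u - 1)(u - 3) / [-1] = -u^2 + 4u - 3
L_2(u) = (u - 1)(u - 2) / [2] = (1/2)u^2 - (3/2)u + 1
f(u) = 9·L_0 + 5·L_1 + (-4)·L_2
Only the coefficient of u^2 is needed; take it from each L_i and combine:
9·(1/2) + 5·(-1) + (-4)·(1/2) = -5/2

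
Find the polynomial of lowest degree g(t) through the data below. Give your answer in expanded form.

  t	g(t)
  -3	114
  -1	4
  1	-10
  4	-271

g(t) = -4t^3 - 3t - 3

L_0(t) = (t + 1)(t - 1)(t - 4) / [-56] = -(1/56)t^3 + (1/14)t^2 + (1/56)t - 1/14
L_1(t) = (t + 3)(t - 1)(t - 4) / [20] = (1/20)t^3 - (1/10)t^2 - (11/20)t + 3/5
L_2(t) = (t + 3)(t + 1)(t - 4) / [-24] = -(1/24)t^3 + (13/24)t + 1/2
L_3(t) = (t + 3)(t + 1)(t - 1) / [105] = (1/105)t^3 + (1/35)t^2 - (1/105)t - 1/35
g(t) = 114·L_0 + 4·L_1 + (-10)·L_2 + (-271)·L_3
  114·L_0(t) = -(57/28)t^3 + (57/7)t^2 + (57/28)t - 57/7
  4·L_1(t) = (1/5)t^3 - (2/5)t^2 - (11/5)t + 12/5
  (-10)·L_2(t) = (5/12)t^3 - (65/12)t - 5
  (-271)·L_3(t) = -(271/105)t^3 - (271/35)t^2 + (271/105)t + 271/35
Adding term by term: -4t^3 - 3t - 3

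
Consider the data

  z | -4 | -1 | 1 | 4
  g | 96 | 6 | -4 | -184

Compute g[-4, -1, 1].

g[-4,-1] = (6 - 96) / (-1 - (-4)) = -30
g[-1,1] = (-4 - 6) / (1 - (-1)) = -5
g[-4,-1,1] = (-5 - (-30)) / (1 - (-4)) = 5

5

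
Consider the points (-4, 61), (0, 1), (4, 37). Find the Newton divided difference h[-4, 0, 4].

3

h[-4,0] = (1 - 61) / (0 - (-4)) = -15
h[0,4] = (37 - 1) / (4 - 0) = 9
h[-4,0,4] = (9 - (-15)) / (4 - (-4)) = 3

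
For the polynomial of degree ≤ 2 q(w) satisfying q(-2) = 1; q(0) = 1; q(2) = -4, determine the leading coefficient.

-5/8

The leading coefficient equals the top divided difference q[-2,0,2].
q[-2,0] = (1 - 1) / (0 - (-2)) = 0
q[0,2] = (-4 - 1) / (2 - 0) = -5/2
q[-2,0,2] = (-5/2 - 0) / (2 - (-2)) = -5/8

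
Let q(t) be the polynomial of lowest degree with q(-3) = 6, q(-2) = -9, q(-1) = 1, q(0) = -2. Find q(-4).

84

L_0(-4) = (-2)·(-3)·(-4)/[(-1)·(-2)·(-3)] = 4
L_1(-4) = (-1)·(-3)·(-4)/[(1)·(-1)·(-2)] = -6
L_2(-4) = (-1)·(-2)·(-4)/[(2)·(1)·(-1)] = 4
L_3(-4) = (-1)·(-2)·(-3)/[(3)·(2)·(1)] = -1
Sum: 6·(4) + (-9)·(-6) + 1·(4) + (-2)·(-1) = 84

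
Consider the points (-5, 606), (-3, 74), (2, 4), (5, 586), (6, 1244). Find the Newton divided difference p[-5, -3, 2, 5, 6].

1

p[-5,-3] = (74 - 606) / (-3 - (-5)) = -266
p[-3,2] = (4 - 74) / (2 - (-3)) = -14
p[2,5] = (586 - 4) / (5 - 2) = 194
p[5,6] = (1244 - 586) / (6 - 5) = 658
p[-5,-3,2] = (-14 - (-266)) / (2 - (-5)) = 36
p[-3,2,5] = (194 - (-14)) / (5 - (-3)) = 26
p[2,5,6] = (658 - 194) / (6 - 2) = 116
p[-5,-3,2,5] = (26 - 36) / (5 - (-5)) = -1
p[-3,2,5,6] = (116 - 26) / (6 - (-3)) = 10
p[-5,-3,2,5,6] = (10 - (-1)) / (6 - (-5)) = 1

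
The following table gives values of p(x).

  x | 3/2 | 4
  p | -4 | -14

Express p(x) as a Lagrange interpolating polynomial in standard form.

p(x) = -4x + 2

Build the Lagrange basis polynomials:
L_0(x) = (x - 4) / [-5/2] = -(2/5)x + 8/5
L_1(x) = (x - 3/2) / [5/2] = (2/5)x - 3/5
p(x) = (-4)·L_0 + (-14)·L_1
  (-4)·L_0(x) = (8/5)x - 32/5
  (-14)·L_1(x) = -(28/5)x + 42/5
Adding term by term: -4x + 2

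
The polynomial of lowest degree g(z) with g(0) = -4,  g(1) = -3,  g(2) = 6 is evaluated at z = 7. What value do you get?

Using Newton's divided-difference form:
g[0,1] = (-3 - (-4)) / (1 - 0) = 1
g[1,2] = (6 - (-3)) / (2 - 1) = 9
g[0,1,2] = (9 - 1) / (2 - 0) = 4
g(7) = -4 + 1·(7) + 4·(7)·(6) = 171

171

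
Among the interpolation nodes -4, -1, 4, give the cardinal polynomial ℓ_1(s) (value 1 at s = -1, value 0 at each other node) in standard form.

ℓ_1(s) = (s + 4)(s - 4) / [(3)·(-5)]
       = (s^2 - 16) / (-15)

ℓ_1(s) = -(1/15)s^2 + 16/15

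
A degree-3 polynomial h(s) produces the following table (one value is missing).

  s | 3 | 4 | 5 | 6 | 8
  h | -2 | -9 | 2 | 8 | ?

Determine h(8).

The 4 known values determine h uniquely (degree ≤ 3).
Evaluate each Lagrange basis at s = 8:
L_0(8) = (4)·(3)·(2)/[(-1)·(-2)·(-3)] = -4
L_1(8) = (5)·(3)·(2)/[(1)·(-1)·(-2)] = 15
L_2(8) = (5)·(4)·(2)/[(2)·(1)·(-1)] = -20
L_3(8) = (5)·(4)·(3)/[(3)·(2)·(1)] = 10
Sum: (-2)·(-4) + (-9)·(15) + 2·(-20) + 8·(10) = -87

-87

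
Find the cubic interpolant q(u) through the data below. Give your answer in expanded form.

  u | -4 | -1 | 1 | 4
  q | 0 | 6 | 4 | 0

q(u) = (1/15)u^3 - (1/3)u^2 - (16/15)u + 16/3

Build the Lagrange basis polynomials:
L_0(u) = (u + 1)(u - 1)(u - 4) / [-120] = -(1/120)u^3 + (1/30)u^2 + (1/120)u - 1/30
L_1(u) = (u + 4)(u - 1)(u - 4) / [30] = (1/30)u^3 - (1/30)u^2 - (8/15)u + 8/15
L_2(u) = (u + 4)(u + 1)(u - 4) / [-30] = -(1/30)u^3 - (1/30)u^2 + (8/15)u + 8/15
L_3(u) = (u + 4)(u + 1)(u - 1) / [120] = (1/120)u^3 + (1/30)u^2 - (1/120)u - 1/30
q(u) = 0·L_0 + 6·L_1 + 4·L_2 + 0·L_3
  0·L_0(u) = 0
  6·L_1(u) = (1/5)u^3 - (1/5)u^2 - (16/5)u + 16/5
  4·L_2(u) = -(2/15)u^3 - (2/15)u^2 + (32/15)u + 32/15
  0·L_3(u) = 0
Adding term by term: (1/15)u^3 - (1/3)u^2 - (16/15)u + 16/3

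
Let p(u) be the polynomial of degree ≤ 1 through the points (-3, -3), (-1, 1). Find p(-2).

-1

Evaluate each Lagrange basis at u = -2:
L_0(-2) = (-1)/[(-2)] = 1/2
L_1(-2) = (1)/[(2)] = 1/2
Sum: (-3)·(1/2) + 1·(1/2) = -1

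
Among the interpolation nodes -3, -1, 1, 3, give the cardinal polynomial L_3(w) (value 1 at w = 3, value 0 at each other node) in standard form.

L_3(w) = (w + 3)(w + 1)(w - 1) / [(6)·(4)·(2)]
       = (w^3 + 3w^2 - w - 3) / (48)

L_3(w) = (1/48)w^3 + (1/16)w^2 - (1/48)w - 1/16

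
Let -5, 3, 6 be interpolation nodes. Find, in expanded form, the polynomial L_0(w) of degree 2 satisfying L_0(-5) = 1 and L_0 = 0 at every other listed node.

L_0(w) = (1/88)w^2 - (9/88)w + 9/44

L_0(w) = (w - 3)(w - 6) / [(-8)·(-11)]
       = (w^2 - 9w + 18) / (88)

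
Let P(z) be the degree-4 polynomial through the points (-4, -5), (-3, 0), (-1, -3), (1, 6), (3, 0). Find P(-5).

-1018/35

Evaluate each Lagrange basis at z = -5:
L_0(-5) = (-2)·(-4)·(-6)·(-8)/[(-1)·(-3)·(-5)·(-7)] = 128/35
L_1(-5) = (-1)·(-4)·(-6)·(-8)/[(1)·(-2)·(-4)·(-6)] = -4
L_2(-5) = (-1)·(-2)·(-6)·(-8)/[(3)·(2)·(-2)·(-4)] = 2
L_3(-5) = (-1)·(-2)·(-4)·(-8)/[(5)·(4)·(2)·(-2)] = -4/5
L_4(-5) = (-1)·(-2)·(-4)·(-6)/[(7)·(6)·(4)·(2)] = 1/7
Sum: (-5)·(128/35) + 0 + (-3)·(2) + 6·(-4/5) + 0 = -1018/35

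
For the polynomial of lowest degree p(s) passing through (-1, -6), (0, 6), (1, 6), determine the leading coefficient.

The leading coefficient equals the top divided difference p[-1,0,1].
p[-1,0] = (6 - (-6)) / (0 - (-1)) = 12
p[0,1] = (6 - 6) / (1 - 0) = 0
p[-1,0,1] = (0 - 12) / (1 - (-1)) = -6

-6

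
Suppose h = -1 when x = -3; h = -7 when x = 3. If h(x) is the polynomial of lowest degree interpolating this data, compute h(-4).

Evaluate each Lagrange basis at x = -4:
L_0(-4) = (-7)/[(-6)] = 7/6
L_1(-4) = (-1)/[(6)] = -1/6
Sum: (-1)·(7/6) + (-7)·(-1/6) = 0

0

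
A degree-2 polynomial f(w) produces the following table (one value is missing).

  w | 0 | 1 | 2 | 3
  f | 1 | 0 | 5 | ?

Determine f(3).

The 3 known values determine f uniquely (degree ≤ 2).
L_0(3) = (2)·(1)/[(-1)·(-2)] = 1
L_1(3) = (3)·(1)/[(1)·(-1)] = -3
L_2(3) = (3)·(2)/[(2)·(1)] = 3
Sum: 1·(1) + 0 + 5·(3) = 16

16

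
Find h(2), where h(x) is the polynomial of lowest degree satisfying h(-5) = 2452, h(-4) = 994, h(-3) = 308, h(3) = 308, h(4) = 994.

Using Newton's divided-difference form:
h[-5,-4] = (994 - 2452) / (-4 - (-5)) = -1458
h[-4,-3] = (308 - 994) / (-3 - (-4)) = -686
h[-3,3] = (308 - 308) / (3 - (-3)) = 0
h[3,4] = (994 - 308) / (4 - 3) = 686
h[-5,-4,-3] = (-686 - (-1458)) / (-3 - (-5)) = 386
h[-4,-3,3] = (0 - (-686)) / (3 - (-4)) = 98
h[-3,3,4] = (686 - 0) / (4 - (-3)) = 98
h[-5,-4,-3,3] = (98 - 386) / (3 - (-5)) = -36
h[-4,-3,3,4] = (98 - 98) / (4 - (-4)) = 0
h[-5,-4,-3,3,4] = (0 - (-36)) / (4 - (-5)) = 4
h(2) = 2452 + (-1458)·(7) + 386·(7)·(6) + (-36)·(7)·(6)·(5) + 4·(7)·(6)·(5)·(-1) = 58

58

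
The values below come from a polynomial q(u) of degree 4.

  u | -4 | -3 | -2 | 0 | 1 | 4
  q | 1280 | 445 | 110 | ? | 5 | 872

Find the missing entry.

4

The 5 known values determine q uniquely (degree ≤ 4).
Evaluate each Lagrange basis at u = 0:
L_0(0) = (3)·(2)·(-1)·(-4)/[(-1)·(-2)·(-5)·(-8)] = 3/10
L_1(0) = (4)·(2)·(-1)·(-4)/[(1)·(-1)·(-4)·(-7)] = -8/7
L_2(0) = (4)·(3)·(-1)·(-4)/[(2)·(1)·(-3)·(-6)] = 4/3
L_3(0) = (4)·(3)·(2)·(-4)/[(5)·(4)·(3)·(-3)] = 8/15
L_4(0) = (4)·(3)·(2)·(-1)/[(8)·(7)·(6)·(3)] = -1/42
Sum: 1280·(3/10) + 445·(-8/7) + 110·(4/3) + 5·(8/15) + 872·(-1/42) = 4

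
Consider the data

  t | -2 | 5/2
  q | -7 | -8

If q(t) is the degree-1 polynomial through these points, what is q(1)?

Evaluate each Lagrange basis at t = 1:
L_0(1) = (-3/2)/[(-9/2)] = 1/3
L_1(1) = (3)/[(9/2)] = 2/3
Sum: (-7)·(1/3) + (-8)·(2/3) = -23/3

-23/3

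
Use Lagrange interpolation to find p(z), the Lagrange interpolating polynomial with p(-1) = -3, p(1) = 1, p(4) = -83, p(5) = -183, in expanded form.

Build the Lagrange basis polynomials:
L_0(z) = (z - 1)(z - 4)(z - 5) / [-60] = -(1/60)z^3 + (1/6)z^2 - (29/60)z + 1/3
L_1(z) = (z + 1)(z - 4)(z - 5) / [24] = (1/24)z^3 - (1/3)z^2 + (11/24)z + 5/6
L_2(z) = (z + 1)(z - 1)(z - 5) / [-15] = -(1/15)z^3 + (1/3)z^2 + (1/15)z - 1/3
L_3(z) = (z + 1)(z - 1)(z - 4) / [24] = (1/24)z^3 - (1/6)z^2 - (1/24)z + 1/6
p(z) = (-3)·L_0 + 1·L_1 + (-83)·L_2 + (-183)·L_3
  (-3)·L_0(z) = (1/20)z^3 - (1/2)z^2 + (29/20)z - 1
  1·L_1(z) = (1/24)z^3 - (1/3)z^2 + (11/24)z + 5/6
  (-83)·L_2(z) = (83/15)z^3 - (83/3)z^2 - (83/15)z + 83/3
  (-183)·L_3(z) = -(61/8)z^3 + (61/2)z^2 + (61/8)z - 61/2
Adding term by term: -2z^3 + 2z^2 + 4z - 3

p(z) = -2z^3 + 2z^2 + 4z - 3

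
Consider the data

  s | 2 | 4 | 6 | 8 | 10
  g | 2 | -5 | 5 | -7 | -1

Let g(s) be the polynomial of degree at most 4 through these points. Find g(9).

-1515/128

Using Newton's divided-difference form:
g[2,4] = (-5 - 2) / (4 - 2) = -7/2
g[4,6] = (5 - (-5)) / (6 - 4) = 5
g[6,8] = (-7 - 5) / (8 - 6) = -6
g[8,10] = (-1 - (-7)) / (10 - 8) = 3
g[2,4,6] = (5 - (-7/2)) / (6 - 2) = 17/8
g[4,6,8] = (-6 - 5) / (8 - 4) = -11/4
g[6,8,10] = (3 - (-6)) / (10 - 6) = 9/4
g[2,4,6,8] = (-11/4 - 17/8) / (8 - 2) = -13/16
g[4,6,8,10] = (9/4 - (-11/4)) / (10 - 4) = 5/6
g[2,4,6,8,10] = (5/6 - (-13/16)) / (10 - 2) = 79/384
g(9) = 2 + (-7/2)·(7) + (17/8)·(7)·(5) + (-13/16)·(7)·(5)·(3) + (79/384)·(7)·(5)·(3)·(1) = -1515/128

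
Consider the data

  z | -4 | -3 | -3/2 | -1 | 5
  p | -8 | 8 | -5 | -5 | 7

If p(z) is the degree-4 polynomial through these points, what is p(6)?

-30179/104

Evaluate each Lagrange basis at z = 6:
L_0(6) = (9)·(15/2)·(7)·(1)/[(-1)·(-5/2)·(-3)·(-9)] = 7
L_1(6) = (10)·(15/2)·(7)·(1)/[(1)·(-3/2)·(-2)·(-8)] = -175/8
L_2(6) = (10)·(9)·(7)·(1)/[(5/2)·(3/2)·(-1/2)·(-13/2)] = 672/13
L_3(6) = (10)·(9)·(15/2)·(1)/[(3)·(2)·(1/2)·(-6)] = -75/2
L_4(6) = (10)·(9)·(15/2)·(7)/[(9)·(8)·(13/2)·(6)] = 175/104
Sum: (-8)·(7) + 8·(-175/8) + (-5)·(672/13) + (-5)·(-75/2) + 7·(175/104) = -30179/104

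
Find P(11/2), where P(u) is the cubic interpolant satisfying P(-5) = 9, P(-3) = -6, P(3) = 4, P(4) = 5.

Using Newton's divided-difference form:
P[-5,-3] = (-6 - 9) / (-3 - (-5)) = -15/2
P[-3,3] = (4 - (-6)) / (3 - (-3)) = 5/3
P[3,4] = (5 - 4) / (4 - 3) = 1
P[-5,-3,3] = (5/3 - (-15/2)) / (3 - (-5)) = 55/48
P[-3,3,4] = (1 - 5/3) / (4 - (-3)) = -2/21
P[-5,-3,3,4] = (-2/21 - 55/48) / (4 - (-5)) = -139/1008
P(11/2) = 9 + (-15/2)·(21/2) + (55/48)·(21/2)·(17/2) + (-139/1008)·(21/2)·(17/2)·(5/2) = 671/384

671/384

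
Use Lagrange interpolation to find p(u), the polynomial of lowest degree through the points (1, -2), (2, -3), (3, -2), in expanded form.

Build the Lagrange basis polynomials:
L_0(u) = (u - 2)(u - 3) / [2] = (1/2)u^2 - (5/2)u + 3
L_1(u) = (u - 1)(u - 3) / [-1] = -u^2 + 4u - 3
L_2(u) = (u - 1)(u - 2) / [2] = (1/2)u^2 - (3/2)u + 1
p(u) = (-2)·L_0 + (-3)·L_1 + (-2)·L_2
  (-2)·L_0(u) = -u^2 + 5u - 6
  (-3)·L_1(u) = 3u^2 - 12u + 9
  (-2)·L_2(u) = -u^2 + 3u - 2
Adding term by term: u^2 - 4u + 1

p(u) = u^2 - 4u + 1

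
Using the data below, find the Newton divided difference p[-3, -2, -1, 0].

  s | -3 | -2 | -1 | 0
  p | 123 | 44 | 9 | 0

-3

p[-3,-2] = (44 - 123) / (-2 - (-3)) = -79
p[-2,-1] = (9 - 44) / (-1 - (-2)) = -35
p[-1,0] = (0 - 9) / (0 - (-1)) = -9
p[-3,-2,-1] = (-35 - (-79)) / (-1 - (-3)) = 22
p[-2,-1,0] = (-9 - (-35)) / (0 - (-2)) = 13
p[-3,-2,-1,0] = (13 - 22) / (0 - (-3)) = -3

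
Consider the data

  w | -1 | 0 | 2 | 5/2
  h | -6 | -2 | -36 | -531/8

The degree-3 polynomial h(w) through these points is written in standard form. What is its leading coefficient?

The leading coefficient equals the top divided difference h[-1,0,2,5/2].
h[-1,0] = (-2 - (-6)) / (0 - (-1)) = 4
h[0,2] = (-36 - (-2)) / (2 - 0) = -17
h[2,5/2] = (-531/8 - (-36)) / (5/2 - 2) = -243/4
h[-1,0,2] = (-17 - 4) / (2 - (-1)) = -7
h[0,2,5/2] = (-243/4 - (-17)) / (5/2 - 0) = -35/2
h[-1,0,2,5/2] = (-35/2 - (-7)) / (5/2 - (-1)) = -3

-3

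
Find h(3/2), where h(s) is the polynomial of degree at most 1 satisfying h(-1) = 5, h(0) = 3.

0

L_0(3/2) = (3/2)/[(-1)] = -3/2
L_1(3/2) = (5/2)/[(1)] = 5/2
Sum: 5·(-3/2) + 3·(5/2) = 0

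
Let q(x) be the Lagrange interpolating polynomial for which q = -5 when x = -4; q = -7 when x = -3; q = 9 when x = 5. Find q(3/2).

Evaluate each Lagrange basis at x = 3/2:
L_0(3/2) = (9/2)·(-7/2)/[(-1)·(-9)] = -7/4
L_1(3/2) = (11/2)·(-7/2)/[(1)·(-8)] = 77/32
L_2(3/2) = (11/2)·(9/2)/[(9)·(8)] = 11/32
Sum: (-5)·(-7/4) + (-7)·(77/32) + 9·(11/32) = -5

-5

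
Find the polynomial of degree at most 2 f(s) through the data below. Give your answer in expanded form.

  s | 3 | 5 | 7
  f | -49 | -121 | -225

f(s) = -4s^2 - 4s - 1

Newton's divided differences:
f[3,5] = (-121 - (-49)) / (5 - 3) = -36
f[5,7] = (-225 - (-121)) / (7 - 5) = -52
f[3,5,7] = (-52 - (-36)) / (7 - 3) = -4
f(s) = -49 + (-36)·(s - 3) + (-4)·(s - 3)(s - 5)
Expanding: f(s) = -4s^2 - 4s - 1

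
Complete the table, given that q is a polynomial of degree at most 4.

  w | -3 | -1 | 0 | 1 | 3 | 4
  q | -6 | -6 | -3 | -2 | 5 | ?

The 5 known values determine q uniquely (degree ≤ 4).
Evaluate each Lagrange basis at w = 4:
L_0(4) = (5)·(4)·(3)·(1)/[(-2)·(-3)·(-4)·(-6)] = 5/12
L_1(4) = (7)·(4)·(3)·(1)/[(2)·(-1)·(-2)·(-4)] = -21/4
L_2(4) = (7)·(5)·(3)·(1)/[(3)·(1)·(-1)·(-3)] = 35/3
L_3(4) = (7)·(5)·(4)·(1)/[(4)·(2)·(1)·(-2)] = -35/4
L_4(4) = (7)·(5)·(4)·(3)/[(6)·(4)·(3)·(2)] = 35/12
Sum: (-6)·(5/12) + (-6)·(-21/4) + (-3)·(35/3) + (-2)·(-35/4) + 5·(35/12) = 313/12

313/12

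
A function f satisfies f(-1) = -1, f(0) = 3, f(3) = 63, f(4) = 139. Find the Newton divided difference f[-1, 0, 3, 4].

2

f[-1,0] = (3 - (-1)) / (0 - (-1)) = 4
f[0,3] = (63 - 3) / (3 - 0) = 20
f[3,4] = (139 - 63) / (4 - 3) = 76
f[-1,0,3] = (20 - 4) / (3 - (-1)) = 4
f[0,3,4] = (76 - 20) / (4 - 0) = 14
f[-1,0,3,4] = (14 - 4) / (4 - (-1)) = 2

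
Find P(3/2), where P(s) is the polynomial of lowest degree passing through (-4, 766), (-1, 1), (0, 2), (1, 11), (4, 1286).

149/4

Using Newton's divided-difference form:
P[-4,-1] = (1 - 766) / (-1 - (-4)) = -255
P[-1,0] = (2 - 1) / (0 - (-1)) = 1
P[0,1] = (11 - 2) / (1 - 0) = 9
P[1,4] = (1286 - 11) / (4 - 1) = 425
P[-4,-1,0] = (1 - (-255)) / (0 - (-4)) = 64
P[-1,0,1] = (9 - 1) / (1 - (-1)) = 4
P[0,1,4] = (425 - 9) / (4 - 0) = 104
P[-4,-1,0,1] = (4 - 64) / (1 - (-4)) = -12
P[-1,0,1,4] = (104 - 4) / (4 - (-1)) = 20
P[-4,-1,0,1,4] = (20 - (-12)) / (4 - (-4)) = 4
P(3/2) = 766 + (-255)·(11/2) + 64·(11/2)·(5/2) + (-12)·(11/2)·(5/2)·(3/2) + 4·(11/2)·(5/2)·(3/2)·(1/2) = 149/4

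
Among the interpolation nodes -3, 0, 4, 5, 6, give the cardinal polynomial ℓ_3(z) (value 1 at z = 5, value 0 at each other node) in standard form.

ℓ_3(z) = (z + 3)z(z - 4)(z - 6) / [(8)·(5)·(1)·(-1)]
       = (z^4 - 7z^3 - 6z^2 + 72z) / (-40)

ℓ_3(z) = -(1/40)z^4 + (7/40)z^3 + (3/20)z^2 - (9/5)z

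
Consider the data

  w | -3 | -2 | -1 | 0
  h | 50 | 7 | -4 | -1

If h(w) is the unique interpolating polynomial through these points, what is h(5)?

-406

Evaluate each Lagrange basis at w = 5:
L_0(5) = (7)·(6)·(5)/[(-1)·(-2)·(-3)] = -35
L_1(5) = (8)·(6)·(5)/[(1)·(-1)·(-2)] = 120
L_2(5) = (8)·(7)·(5)/[(2)·(1)·(-1)] = -140
L_3(5) = (8)·(7)·(6)/[(3)·(2)·(1)] = 56
Sum: 50·(-35) + 7·(120) + (-4)·(-140) + (-1)·(56) = -406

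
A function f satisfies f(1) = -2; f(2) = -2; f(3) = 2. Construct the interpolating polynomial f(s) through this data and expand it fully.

Build the Lagrange basis polynomials:
L_0(s) = (s - 2)(s - 3) / [2] = (1/2)s^2 - (5/2)s + 3
L_1(s) = (s - 1)(s - 3) / [-1] = -s^2 + 4s - 3
L_2(s) = (s - 1)(s - 2) / [2] = (1/2)s^2 - (3/2)s + 1
f(s) = (-2)·L_0 + (-2)·L_1 + 2·L_2
  (-2)·L_0(s) = -s^2 + 5s - 6
  (-2)·L_1(s) = 2s^2 - 8s + 6
  2·L_2(s) = s^2 - 3s + 2
Adding term by term: 2s^2 - 6s + 2

f(s) = 2s^2 - 6s + 2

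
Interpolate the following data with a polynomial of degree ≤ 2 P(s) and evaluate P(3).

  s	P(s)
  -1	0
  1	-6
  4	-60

-36

Using Newton's divided-difference form:
P[-1,1] = (-6 - 0) / (1 - (-1)) = -3
P[1,4] = (-60 - (-6)) / (4 - 1) = -18
P[-1,1,4] = (-18 - (-3)) / (4 - (-1)) = -3
P(3) = 0 + (-3)·(4) + (-3)·(4)·(2) = -36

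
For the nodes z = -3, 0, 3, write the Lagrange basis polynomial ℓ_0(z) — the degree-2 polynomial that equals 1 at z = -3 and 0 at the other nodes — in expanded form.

ℓ_0(z) = (1/18)z^2 - (1/6)z

ℓ_0(z) = z(z - 3) / [(-3)·(-6)]
       = (z^2 - 3z) / (18)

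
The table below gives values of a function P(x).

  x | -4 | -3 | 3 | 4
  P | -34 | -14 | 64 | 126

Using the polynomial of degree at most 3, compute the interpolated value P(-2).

Evaluate each Lagrange basis at x = -2:
L_0(-2) = (1)·(-5)·(-6)/[(-1)·(-7)·(-8)] = -15/28
L_1(-2) = (2)·(-5)·(-6)/[(1)·(-6)·(-7)] = 10/7
L_2(-2) = (2)·(1)·(-6)/[(7)·(6)·(-1)] = 2/7
L_3(-2) = (2)·(1)·(-5)/[(8)·(7)·(1)] = -5/28
Sum: (-34)·(-15/28) + (-14)·(10/7) + 64·(2/7) + 126·(-5/28) = -6

-6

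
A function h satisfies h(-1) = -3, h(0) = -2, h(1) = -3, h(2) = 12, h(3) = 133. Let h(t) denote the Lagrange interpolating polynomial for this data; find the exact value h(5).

1413

L_0(5) = (5)·(4)·(3)·(2)/[(-1)·(-2)·(-3)·(-4)] = 5
L_1(5) = (6)·(4)·(3)·(2)/[(1)·(-1)·(-2)·(-3)] = -24
L_2(5) = (6)·(5)·(3)·(2)/[(2)·(1)·(-1)·(-2)] = 45
L_3(5) = (6)·(5)·(4)·(2)/[(3)·(2)·(1)·(-1)] = -40
L_4(5) = (6)·(5)·(4)·(3)/[(4)·(3)·(2)·(1)] = 15
Sum: (-3)·(5) + (-2)·(-24) + (-3)·(45) + 12·(-40) + 133·(15) = 1413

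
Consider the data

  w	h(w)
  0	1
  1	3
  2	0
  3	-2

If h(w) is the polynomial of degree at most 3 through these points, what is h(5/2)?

Evaluate each Lagrange basis at w = 5/2:
L_0(5/2) = (3/2)·(1/2)·(-1/2)/[(-1)·(-2)·(-3)] = 1/16
L_1(5/2) = (5/2)·(1/2)·(-1/2)/[(1)·(-1)·(-2)] = -5/16
L_2(5/2) = (5/2)·(3/2)·(-1/2)/[(2)·(1)·(-1)] = 15/16
L_3(5/2) = (5/2)·(3/2)·(1/2)/[(3)·(2)·(1)] = 5/16
Sum: 1·(1/16) + 3·(-5/16) + 0 + (-2)·(5/16) = -3/2

-3/2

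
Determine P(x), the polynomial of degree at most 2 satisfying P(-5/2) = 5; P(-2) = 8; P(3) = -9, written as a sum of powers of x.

P(x) = -(94/55)x^2 - (93/55)x + 126/11

L_0(x) = (x + 2)(x - 3) / [11/4] = (4/11)x^2 - (4/11)x - 24/11
L_1(x) = (x + 5/2)(x - 3) / [-5/2] = -(2/5)x^2 + (1/5)x + 3
L_2(x) = (x + 5/2)(x + 2) / [55/2] = (2/55)x^2 + (9/55)x + 2/11
P(x) = 5·L_0 + 8·L_1 + (-9)·L_2
  5·L_0(x) = (20/11)x^2 - (20/11)x - 120/11
  8·L_1(x) = -(16/5)x^2 + (8/5)x + 24
  (-9)·L_2(x) = -(18/55)x^2 - (81/55)x - 18/11
Adding term by term: -(94/55)x^2 - (93/55)x + 126/11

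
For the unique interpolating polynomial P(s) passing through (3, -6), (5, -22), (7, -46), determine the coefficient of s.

L_0(s) = (s - 5)(s - 7) / [8] = (1/8)s^2 - (3/2)s + 35/8
L_1(s) = (s - 3)(s - 7) / [-4] = -(1/4)s^2 + (5/2)s - 21/4
L_2(s) = (s - 3)(s - 5) / [8] = (1/8)s^2 - s + 15/8
P(s) = (-6)·L_0 + (-22)·L_1 + (-46)·L_2
Only the coefficient of s is needed; take it from each L_i and combine:
(-6)·(-3/2) + (-22)·(5/2) + (-46)·(-1) = 0

0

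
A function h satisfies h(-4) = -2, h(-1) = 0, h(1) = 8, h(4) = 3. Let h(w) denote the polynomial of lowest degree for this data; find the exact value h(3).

Evaluate each Lagrange basis at w = 3:
L_0(3) = (4)·(2)·(-1)/[(-3)·(-5)·(-8)] = 1/15
L_1(3) = (7)·(2)·(-1)/[(3)·(-2)·(-5)] = -7/15
L_2(3) = (7)·(4)·(-1)/[(5)·(2)·(-3)] = 14/15
L_3(3) = (7)·(4)·(2)/[(8)·(5)·(3)] = 7/15
Sum: (-2)·(1/15) + 0 + 8·(14/15) + 3·(7/15) = 131/15

131/15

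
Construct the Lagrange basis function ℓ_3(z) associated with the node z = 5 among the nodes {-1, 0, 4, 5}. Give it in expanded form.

ℓ_3(z) = (z + 1)z(z - 4) / [(6)·(5)·(1)]
       = (z^3 - 3z^2 - 4z) / (30)

ℓ_3(z) = (1/30)z^3 - (1/10)z^2 - (2/15)z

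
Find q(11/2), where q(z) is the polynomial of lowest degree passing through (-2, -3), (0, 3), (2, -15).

-417/4

Evaluate each Lagrange basis at z = 11/2:
L_0(11/2) = (11/2)·(7/2)/[(-2)·(-4)] = 77/32
L_1(11/2) = (15/2)·(7/2)/[(2)·(-2)] = -105/16
L_2(11/2) = (15/2)·(11/2)/[(4)·(2)] = 165/32
Sum: (-3)·(77/32) + 3·(-105/16) + (-15)·(165/32) = -417/4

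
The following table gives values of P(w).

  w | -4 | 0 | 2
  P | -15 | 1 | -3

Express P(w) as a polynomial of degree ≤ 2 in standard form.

Build the Lagrange basis polynomials:
L_0(w) = w(w - 2) / [24] = (1/24)w^2 - (1/12)w
L_1(w) = (w + 4)(w - 2) / [-8] = -(1/8)w^2 - (1/4)w + 1
L_2(w) = (w + 4)w / [12] = (1/12)w^2 + (1/3)w
P(w) = (-15)·L_0 + 1·L_1 + (-3)·L_2
  (-15)·L_0(w) = -(5/8)w^2 + (5/4)w
  1·L_1(w) = -(1/8)w^2 - (1/4)w + 1
  (-3)·L_2(w) = -(1/4)w^2 - w
Adding term by term: -w^2 + 1

P(w) = -w^2 + 1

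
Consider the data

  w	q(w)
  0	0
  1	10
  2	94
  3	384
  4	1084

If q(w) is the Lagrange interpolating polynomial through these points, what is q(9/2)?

26739/16

L_0(9/2) = (7/2)·(5/2)·(3/2)·(1/2)/[(-1)·(-2)·(-3)·(-4)] = 35/128
L_1(9/2) = (9/2)·(5/2)·(3/2)·(1/2)/[(1)·(-1)·(-2)·(-3)] = -45/32
L_2(9/2) = (9/2)·(7/2)·(3/2)·(1/2)/[(2)·(1)·(-1)·(-2)] = 189/64
L_3(9/2) = (9/2)·(7/2)·(5/2)·(1/2)/[(3)·(2)·(1)·(-1)] = -105/32
L_4(9/2) = (9/2)·(7/2)·(5/2)·(3/2)/[(4)·(3)·(2)·(1)] = 315/128
Sum: 0 + 10·(-45/32) + 94·(189/64) + 384·(-105/32) + 1084·(315/128) = 26739/16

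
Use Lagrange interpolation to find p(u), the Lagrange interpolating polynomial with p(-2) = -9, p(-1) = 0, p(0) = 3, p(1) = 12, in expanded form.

p(u) = 2u^3 + 3u^2 + 4u + 3

Build the Lagrange basis polynomials:
L_0(u) = (u + 1)u(u - 1) / [-6] = -(1/6)u^3 + (1/6)u
L_1(u) = (u + 2)u(u - 1) / [2] = (1/2)u^3 + (1/2)u^2 - u
L_2(u) = (u + 2)(u + 1)(u - 1) / [-2] = -(1/2)u^3 - u^2 + (1/2)u + 1
L_3(u) = (u + 2)(u + 1)u / [6] = (1/6)u^3 + (1/2)u^2 + (1/3)u
p(u) = (-9)·L_0 + 0·L_1 + 3·L_2 + 12·L_3
  (-9)·L_0(u) = (3/2)u^3 - (3/2)u
  0·L_1(u) = 0
  3·L_2(u) = -(3/2)u^3 - 3u^2 + (3/2)u + 3
  12·L_3(u) = 2u^3 + 6u^2 + 4u
Adding term by term: 2u^3 + 3u^2 + 4u + 3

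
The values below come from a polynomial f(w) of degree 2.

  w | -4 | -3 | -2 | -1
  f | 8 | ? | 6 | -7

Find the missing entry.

The 3 known values determine f uniquely (degree ≤ 2).
L_0(-3) = (-1)·(-2)/[(-2)·(-3)] = 1/3
L_1(-3) = (1)·(-2)/[(2)·(-1)] = 1
L_2(-3) = (1)·(-1)/[(3)·(1)] = -1/3
Sum: 8·(1/3) + 6·(1) + (-7)·(-1/3) = 11

11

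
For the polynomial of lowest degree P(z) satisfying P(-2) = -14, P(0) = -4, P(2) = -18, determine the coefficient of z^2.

The leading coefficient equals the top divided difference P[-2,0,2].
P[-2,0] = (-4 - (-14)) / (0 - (-2)) = 5
P[0,2] = (-18 - (-4)) / (2 - 0) = -7
P[-2,0,2] = (-7 - 5) / (2 - (-2)) = -3

-3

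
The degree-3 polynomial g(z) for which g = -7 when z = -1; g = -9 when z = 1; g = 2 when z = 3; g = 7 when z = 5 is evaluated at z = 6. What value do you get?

21/16

Using Newton's divided-difference form:
g[-1,1] = (-9 - (-7)) / (1 - (-1)) = -1
g[1,3] = (2 - (-9)) / (3 - 1) = 11/2
g[3,5] = (7 - 2) / (5 - 3) = 5/2
g[-1,1,3] = (11/2 - (-1)) / (3 - (-1)) = 13/8
g[1,3,5] = (5/2 - 11/2) / (5 - 1) = -3/4
g[-1,1,3,5] = (-3/4 - 13/8) / (5 - (-1)) = -19/48
g(6) = -7 + (-1)·(7) + (13/8)·(7)·(5) + (-19/48)·(7)·(5)·(3) = 21/16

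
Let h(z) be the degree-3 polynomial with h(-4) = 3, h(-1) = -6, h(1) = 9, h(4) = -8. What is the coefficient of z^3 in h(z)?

-71/120

The leading coefficient equals the top divided difference h[-4,-1,1,4].
h[-4,-1] = (-6 - 3) / (-1 - (-4)) = -3
h[-1,1] = (9 - (-6)) / (1 - (-1)) = 15/2
h[1,4] = (-8 - 9) / (4 - 1) = -17/3
h[-4,-1,1] = (15/2 - (-3)) / (1 - (-4)) = 21/10
h[-1,1,4] = (-17/3 - 15/2) / (4 - (-1)) = -79/30
h[-4,-1,1,4] = (-79/30 - 21/10) / (4 - (-4)) = -71/120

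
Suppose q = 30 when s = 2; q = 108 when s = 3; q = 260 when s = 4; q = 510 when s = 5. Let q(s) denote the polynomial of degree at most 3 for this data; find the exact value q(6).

882

Evaluate each Lagrange basis at s = 6:
L_0(6) = (3)·(2)·(1)/[(-1)·(-2)·(-3)] = -1
L_1(6) = (4)·(2)·(1)/[(1)·(-1)·(-2)] = 4
L_2(6) = (4)·(3)·(1)/[(2)·(1)·(-1)] = -6
L_3(6) = (4)·(3)·(2)/[(3)·(2)·(1)] = 4
Sum: 30·(-1) + 108·(4) + 260·(-6) + 510·(4) = 882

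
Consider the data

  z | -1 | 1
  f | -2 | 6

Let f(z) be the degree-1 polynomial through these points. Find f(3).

Evaluate each Lagrange basis at z = 3:
L_0(3) = (2)/[(-2)] = -1
L_1(3) = (4)/[(2)] = 2
Sum: (-2)·(-1) + 6·(2) = 14

14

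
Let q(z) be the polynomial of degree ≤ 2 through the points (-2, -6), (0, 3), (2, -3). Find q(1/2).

Evaluate each Lagrange basis at z = 1/2:
L_0(1/2) = (1/2)·(-3/2)/[(-2)·(-4)] = -3/32
L_1(1/2) = (5/2)·(-3/2)/[(2)·(-2)] = 15/16
L_2(1/2) = (5/2)·(1/2)/[(4)·(2)] = 5/32
Sum: (-6)·(-3/32) + 3·(15/16) + (-3)·(5/32) = 93/32

93/32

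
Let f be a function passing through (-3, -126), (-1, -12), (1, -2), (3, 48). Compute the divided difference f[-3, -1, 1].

-13

f[-3,-1] = (-12 - (-126)) / (-1 - (-3)) = 57
f[-1,1] = (-2 - (-12)) / (1 - (-1)) = 5
f[-3,-1,1] = (5 - 57) / (1 - (-3)) = -13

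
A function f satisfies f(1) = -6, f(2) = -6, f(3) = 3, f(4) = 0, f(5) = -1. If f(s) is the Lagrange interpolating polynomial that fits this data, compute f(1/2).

Evaluate each Lagrange basis at s = 1/2:
L_0(1/2) = (-3/2)·(-5/2)·(-7/2)·(-9/2)/[(-1)·(-2)·(-3)·(-4)] = 315/128
L_1(1/2) = (-1/2)·(-5/2)·(-7/2)·(-9/2)/[(1)·(-1)·(-2)·(-3)] = -105/32
L_2(1/2) = (-1/2)·(-3/2)·(-7/2)·(-9/2)/[(2)·(1)·(-1)·(-2)] = 189/64
L_3(1/2) = (-1/2)·(-3/2)·(-5/2)·(-9/2)/[(3)·(2)·(1)·(-1)] = -45/32
L_4(1/2) = (-1/2)·(-3/2)·(-5/2)·(-7/2)/[(4)·(3)·(2)·(1)] = 35/128
Sum: (-6)·(315/128) + (-6)·(-105/32) + 3·(189/64) + 0 + (-1)·(35/128) = 1729/128

1729/128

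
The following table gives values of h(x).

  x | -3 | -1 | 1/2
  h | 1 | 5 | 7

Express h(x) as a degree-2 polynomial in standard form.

Build the Lagrange basis polynomials:
L_0(x) = (x + 1)(x - 1/2) / [7] = (1/7)x^2 + (1/14)x - 1/14
L_1(x) = (x + 3)(x - 1/2) / [-3] = -(1/3)x^2 - (5/6)x + 1/2
L_2(x) = (x + 3)(x + 1) / [21/4] = (4/21)x^2 + (16/21)x + 4/7
h(x) = 1·L_0 + 5·L_1 + 7·L_2
  1·L_0(x) = (1/7)x^2 + (1/14)x - 1/14
  5·L_1(x) = -(5/3)x^2 - (25/6)x + 5/2
  7·L_2(x) = (4/3)x^2 + (16/3)x + 4
Adding term by term: -(4/21)x^2 + (26/21)x + 45/7

h(x) = -(4/21)x^2 + (26/21)x + 45/7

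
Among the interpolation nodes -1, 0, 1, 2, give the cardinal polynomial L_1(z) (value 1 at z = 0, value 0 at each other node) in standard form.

L_1(z) = (z + 1)(z - 1)(z - 2) / [(1)·(-1)·(-2)]
       = (z^3 - 2z^2 - z + 2) / (2)

L_1(z) = (1/2)z^3 - z^2 - (1/2)z + 1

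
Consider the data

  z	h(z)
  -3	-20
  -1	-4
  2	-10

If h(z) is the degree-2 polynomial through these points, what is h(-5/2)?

-29/2

Evaluate each Lagrange basis at z = -5/2:
L_0(-5/2) = (-3/2)·(-9/2)/[(-2)·(-5)] = 27/40
L_1(-5/2) = (1/2)·(-9/2)/[(2)·(-3)] = 3/8
L_2(-5/2) = (1/2)·(-3/2)/[(5)·(3)] = -1/20
Sum: (-20)·(27/40) + (-4)·(3/8) + (-10)·(-1/20) = -29/2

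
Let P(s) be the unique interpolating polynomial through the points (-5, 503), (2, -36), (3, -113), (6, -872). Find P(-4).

Using Newton's divided-difference form:
P[-5,2] = (-36 - 503) / (2 - (-5)) = -77
P[2,3] = (-113 - (-36)) / (3 - 2) = -77
P[3,6] = (-872 - (-113)) / (6 - 3) = -253
P[-5,2,3] = (-77 - (-77)) / (3 - (-5)) = 0
P[2,3,6] = (-253 - (-77)) / (6 - 2) = -44
P[-5,2,3,6] = (-44 - 0) / (6 - (-5)) = -4
P(-4) = 503 + (-77)·(1) + 0·(1)·(-6) + (-4)·(1)·(-6)·(-7) = 258

258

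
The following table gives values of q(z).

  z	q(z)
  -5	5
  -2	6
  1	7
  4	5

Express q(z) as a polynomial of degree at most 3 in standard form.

q(z) = -(1/54)z^3 - (1/9)z^2 + (5/18)z + 185/27

Build the Lagrange basis polynomials:
L_0(z) = (z + 2)(z - 1)(z - 4) / [-162] = -(1/162)z^3 + (1/54)z^2 + (1/27)z - 4/81
L_1(z) = (z + 5)(z - 1)(z - 4) / [54] = (1/54)z^3 - (7/18)z + 10/27
L_2(z) = (z + 5)(z + 2)(z - 4) / [-54] = -(1/54)z^3 - (1/18)z^2 + (1/3)z + 20/27
L_3(z) = (z + 5)(z + 2)(z - 1) / [162] = (1/162)z^3 + (1/27)z^2 + (1/54)z - 5/81
q(z) = 5·L_0 + 6·L_1 + 7·L_2 + 5·L_3
  5·L_0(z) = -(5/162)z^3 + (5/54)z^2 + (5/27)z - 20/81
  6·L_1(z) = (1/9)z^3 - (7/3)z + 20/9
  7·L_2(z) = -(7/54)z^3 - (7/18)z^2 + (7/3)z + 140/27
  5·L_3(z) = (5/162)z^3 + (5/27)z^2 + (5/54)z - 25/81
Adding term by term: -(1/54)z^3 - (1/9)z^2 + (5/18)z + 185/27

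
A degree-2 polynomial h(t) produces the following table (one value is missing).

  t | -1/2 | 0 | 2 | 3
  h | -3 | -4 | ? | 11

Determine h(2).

2

The 3 known values determine h uniquely (degree ≤ 2).
Evaluate each Lagrange basis at t = 2:
L_0(2) = (2)·(-1)/[(-1/2)·(-7/2)] = -8/7
L_1(2) = (5/2)·(-1)/[(1/2)·(-3)] = 5/3
L_2(2) = (5/2)·(2)/[(7/2)·(3)] = 10/21
Sum: (-3)·(-8/7) + (-4)·(5/3) + 11·(10/21) = 2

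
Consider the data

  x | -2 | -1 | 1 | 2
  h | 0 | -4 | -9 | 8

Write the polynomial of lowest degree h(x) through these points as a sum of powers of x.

h(x) = (3/2)x^3 + (7/2)x^2 - 4x - 10

Newton's divided differences:
h[-2,-1] = (-4 - 0) / (-1 - (-2)) = -4
h[-1,1] = (-9 - (-4)) / (1 - (-1)) = -5/2
h[1,2] = (8 - (-9)) / (2 - 1) = 17
h[-2,-1,1] = (-5/2 - (-4)) / (1 - (-2)) = 1/2
h[-1,1,2] = (17 - (-5/2)) / (2 - (-1)) = 13/2
h[-2,-1,1,2] = (13/2 - 1/2) / (2 - (-2)) = 3/2
h(x) = (-4)·(x + 2) + (1/2)·(x + 2)(x + 1) + (3/2)·(x + 2)(x + 1)(x - 1)
Expanding: h(x) = (3/2)x^3 + (7/2)x^2 - 4x - 10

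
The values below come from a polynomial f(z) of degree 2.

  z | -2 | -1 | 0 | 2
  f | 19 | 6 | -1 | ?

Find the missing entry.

The 3 known values determine f uniquely (degree ≤ 2).
Evaluate each Lagrange basis at z = 2:
L_0(2) = (3)·(2)/[(-1)·(-2)] = 3
L_1(2) = (4)·(2)/[(1)·(-1)] = -8
L_2(2) = (4)·(3)/[(2)·(1)] = 6
Sum: 19·(3) + 6·(-8) + (-1)·(6) = 3

3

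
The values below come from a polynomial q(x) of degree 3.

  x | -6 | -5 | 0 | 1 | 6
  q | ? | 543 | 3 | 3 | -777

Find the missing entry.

The 4 known values determine q uniquely (degree ≤ 3).
Evaluate each Lagrange basis at x = -6:
L_0(-6) = (-6)·(-7)·(-12)/[(-5)·(-6)·(-11)] = 84/55
L_1(-6) = (-1)·(-7)·(-12)/[(5)·(-1)·(-6)] = -14/5
L_2(-6) = (-1)·(-6)·(-12)/[(6)·(1)·(-5)] = 12/5
L_3(-6) = (-1)·(-6)·(-7)/[(11)·(6)·(5)] = -7/55
Sum: 543·(84/55) + 3·(-14/5) + 3·(12/5) + (-777)·(-7/55) = 927

927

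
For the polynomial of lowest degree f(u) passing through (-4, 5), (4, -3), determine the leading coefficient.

Build the Lagrange basis polynomials:
L_0(u) = (u - 4) / [-8] = -(1/8)u + 1/2
L_1(u) = (u + 4) / [8] = (1/8)u + 1/2
f(u) = 5·L_0 + (-3)·L_1
Only the coefficient of u is needed; take it from each L_i and combine:
5·(-1/8) + (-3)·(1/8) = -1

-1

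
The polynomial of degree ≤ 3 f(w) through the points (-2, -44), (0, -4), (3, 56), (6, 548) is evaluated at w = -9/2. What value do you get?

L_0(-9/2) = (-9/2)·(-15/2)·(-21/2)/[(-2)·(-5)·(-8)] = 567/128
L_1(-9/2) = (-5/2)·(-15/2)·(-21/2)/[(2)·(-3)·(-6)] = -175/32
L_2(-9/2) = (-5/2)·(-9/2)·(-21/2)/[(5)·(3)·(-3)] = 21/8
L_3(-9/2) = (-5/2)·(-9/2)·(-15/2)/[(8)·(6)·(3)] = -75/128
Sum: (-44)·(567/128) + (-4)·(-175/32) + 56·(21/8) + 548·(-75/128) = -2777/8

-2777/8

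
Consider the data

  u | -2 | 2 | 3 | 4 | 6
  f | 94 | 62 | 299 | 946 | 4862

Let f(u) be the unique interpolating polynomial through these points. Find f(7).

L_0(7) = (5)·(4)·(3)·(1)/[(-4)·(-5)·(-6)·(-8)] = 1/16
L_1(7) = (9)·(4)·(3)·(1)/[(4)·(-1)·(-2)·(-4)] = -27/8
L_2(7) = (9)·(5)·(3)·(1)/[(5)·(1)·(-1)·(-3)] = 9
L_3(7) = (9)·(5)·(4)·(1)/[(6)·(2)·(1)·(-2)] = -15/2
L_4(7) = (9)·(5)·(4)·(3)/[(8)·(4)·(3)·(2)] = 45/16
Sum: 94·(1/16) + 62·(-27/8) + 299·(9) + 946·(-15/2) + 4862·(45/16) = 9067

9067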